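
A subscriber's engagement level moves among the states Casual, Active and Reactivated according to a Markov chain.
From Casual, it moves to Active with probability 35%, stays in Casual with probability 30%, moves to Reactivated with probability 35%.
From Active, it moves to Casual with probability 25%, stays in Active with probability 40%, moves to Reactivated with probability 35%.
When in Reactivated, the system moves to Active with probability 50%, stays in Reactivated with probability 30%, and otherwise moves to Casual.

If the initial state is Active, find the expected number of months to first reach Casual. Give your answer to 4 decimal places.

4.2857

Let t(s) be the expected number of months to first reach Casual from state s, with t(Casual) = 0. Conditioning on the first month:
t(Active) = 1 + 0.4·t(Active) + 0.35·t(Reactivated)
t(Reactivated) = 1 + 0.5·t(Active) + 0.3·t(Reactivated)
Solving: t(Active) = 4.2857, t(Reactivated) = 4.4898.
Expected months from Active to Casual: 4.2857.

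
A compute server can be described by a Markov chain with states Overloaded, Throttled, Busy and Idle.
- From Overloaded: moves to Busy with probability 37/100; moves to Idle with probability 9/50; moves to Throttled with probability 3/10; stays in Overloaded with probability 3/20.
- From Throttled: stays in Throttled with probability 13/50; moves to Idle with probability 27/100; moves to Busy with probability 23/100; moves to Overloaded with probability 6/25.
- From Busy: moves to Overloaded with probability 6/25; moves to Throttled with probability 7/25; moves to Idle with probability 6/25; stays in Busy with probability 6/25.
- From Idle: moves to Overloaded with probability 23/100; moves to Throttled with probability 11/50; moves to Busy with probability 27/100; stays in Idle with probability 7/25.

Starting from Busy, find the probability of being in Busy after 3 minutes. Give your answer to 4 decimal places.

0.2727

Propagate the distribution vector 3 minutes from Busy.
After 0 minutes: (0.0000, 0.0000, 1.0000, 0.0000)
After 1 minute: (0.2400, 0.2800, 0.2400, 0.2400)
After 2 minutes: (0.2160, 0.2648, 0.2756, 0.2436)
After 3 minutes: (0.2181, 0.2644, 0.2727, 0.2447)
P(in Busy after 3 minutes) = 0.2727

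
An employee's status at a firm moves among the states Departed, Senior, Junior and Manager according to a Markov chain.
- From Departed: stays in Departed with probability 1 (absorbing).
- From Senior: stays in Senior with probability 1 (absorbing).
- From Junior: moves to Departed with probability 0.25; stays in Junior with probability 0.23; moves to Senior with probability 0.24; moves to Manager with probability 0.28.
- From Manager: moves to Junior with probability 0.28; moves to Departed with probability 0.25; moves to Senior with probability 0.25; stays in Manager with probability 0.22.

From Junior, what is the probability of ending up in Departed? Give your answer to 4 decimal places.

0.5075

Let h(s) be the probability of absorption at Departed starting from transient state s. Then h(Departed) = 1 and h(Senior) = 0. By first-step analysis:
h(Junior) = 0.25·1 + 0.24·0 + 0.23·h(Junior) + 0.28·h(Manager)
h(Manager) = 0.25·1 + 0.25·0 + 0.28·h(Junior) + 0.22·h(Manager)
Solving: h(Junior) = 0.5075, h(Manager) = 0.5027.
Starting from Junior, the probability is 0.5075.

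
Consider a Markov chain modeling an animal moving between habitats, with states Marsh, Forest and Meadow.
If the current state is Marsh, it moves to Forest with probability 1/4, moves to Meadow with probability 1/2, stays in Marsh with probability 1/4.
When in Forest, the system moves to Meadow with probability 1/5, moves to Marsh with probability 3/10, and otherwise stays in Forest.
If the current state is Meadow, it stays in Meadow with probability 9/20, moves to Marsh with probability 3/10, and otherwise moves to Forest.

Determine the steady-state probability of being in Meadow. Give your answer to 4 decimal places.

0.3810

Let the stationary distribution be π with π = πP and π_1 + π_2 + π_3 = 1.
π_1 = 0.25·π_1 + 0.3·π_2 + 0.3·π_3
π_2 = 0.25·π_1 + 0.5·π_2 + 0.25·π_3
Solving with the normalization constraint gives π = (0.2857, 0.3333, 0.3810).
So the stationary probability of Meadow is 0.3810.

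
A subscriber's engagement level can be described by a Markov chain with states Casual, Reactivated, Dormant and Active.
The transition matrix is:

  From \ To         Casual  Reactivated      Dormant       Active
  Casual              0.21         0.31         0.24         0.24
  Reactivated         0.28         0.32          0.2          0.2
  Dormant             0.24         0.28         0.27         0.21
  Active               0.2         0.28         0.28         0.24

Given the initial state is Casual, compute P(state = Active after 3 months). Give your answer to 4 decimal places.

Propagate the distribution vector 3 months from Casual.
After 0 months: (1.0000, 0.0000, 0.0000, 0.0000)
After 1 month: (0.2100, 0.3100, 0.2400, 0.2400)
After 2 months: (0.2365, 0.2987, 0.2444, 0.2204)
After 3 months: (0.2360, 0.2990, 0.2442, 0.2207)
P(in Active after 3 months) = 0.2207

0.2207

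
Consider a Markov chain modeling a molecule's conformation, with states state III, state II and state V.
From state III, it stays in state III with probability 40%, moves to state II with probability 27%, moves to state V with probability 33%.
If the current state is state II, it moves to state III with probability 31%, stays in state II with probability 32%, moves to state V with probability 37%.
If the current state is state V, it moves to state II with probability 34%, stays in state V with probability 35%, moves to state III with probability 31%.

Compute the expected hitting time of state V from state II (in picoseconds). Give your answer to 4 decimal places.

2.8060

Let t(s) be the expected number of picoseconds to first reach state V from state s, with t(state V) = 0. Conditioning on the first picosecond:
t(state III) = 1 + 0.4·t(state III) + 0.27·t(state II)
t(state II) = 1 + 0.31·t(state III) + 0.32·t(state II)
Solving: t(state III) = 2.9294, t(state II) = 2.8060.
Expected picoseconds from state II to state V: 2.8060.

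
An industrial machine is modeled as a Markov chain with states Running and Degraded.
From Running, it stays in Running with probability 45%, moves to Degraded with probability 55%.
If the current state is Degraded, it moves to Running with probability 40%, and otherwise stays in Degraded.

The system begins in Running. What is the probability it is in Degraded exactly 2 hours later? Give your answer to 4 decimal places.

0.5775

Sum over the intermediate state after 1 hour:
P = P(Running→Running)·P(Running→Degraded) + P(Running→Degraded)·P(Degraded→Degraded)
  = 0.45×0.55 + 0.55×0.6
  = 0.2475 + 0.3300 = 0.5775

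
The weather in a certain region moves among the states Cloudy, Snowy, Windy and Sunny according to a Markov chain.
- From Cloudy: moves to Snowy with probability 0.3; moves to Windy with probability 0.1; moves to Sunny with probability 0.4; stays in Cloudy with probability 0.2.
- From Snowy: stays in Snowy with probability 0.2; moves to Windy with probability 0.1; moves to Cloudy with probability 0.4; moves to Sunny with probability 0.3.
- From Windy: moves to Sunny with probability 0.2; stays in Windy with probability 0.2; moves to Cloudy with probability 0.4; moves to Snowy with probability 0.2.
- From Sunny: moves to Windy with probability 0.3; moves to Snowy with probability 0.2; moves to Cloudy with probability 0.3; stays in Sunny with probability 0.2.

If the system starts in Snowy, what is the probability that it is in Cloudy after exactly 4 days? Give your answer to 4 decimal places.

0.3094

Propagate the distribution vector 4 days from Snowy.
After 0 days: (0.0000, 1.0000, 0.0000, 0.0000)
After 1 day: (0.4000, 0.2000, 0.1000, 0.3000)
After 2 days: (0.2900, 0.2400, 0.1700, 0.3000)
After 3 days: (0.3120, 0.2290, 0.1770, 0.2820)
After 4 days: (0.3094, 0.2312, 0.1741, 0.2853)
P(in Cloudy after 4 days) = 0.3094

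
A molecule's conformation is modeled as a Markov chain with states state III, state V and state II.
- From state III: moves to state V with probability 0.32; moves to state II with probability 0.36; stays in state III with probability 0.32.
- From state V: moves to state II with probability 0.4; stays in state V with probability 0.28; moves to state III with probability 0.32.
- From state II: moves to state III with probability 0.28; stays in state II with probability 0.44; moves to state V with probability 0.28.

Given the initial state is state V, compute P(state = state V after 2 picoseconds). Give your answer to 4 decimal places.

0.2928

Sum over the intermediate state after 1 picosecond:
P = P(state V→state III)·P(state III→state V) + P(state V→state V)·P(state V→state V) + P(state V→state II)·P(state II→state V)
  = 0.32×0.32 + 0.28×0.28 + 0.4×0.28
  = 0.1024 + 0.0784 + 0.1120 = 0.2928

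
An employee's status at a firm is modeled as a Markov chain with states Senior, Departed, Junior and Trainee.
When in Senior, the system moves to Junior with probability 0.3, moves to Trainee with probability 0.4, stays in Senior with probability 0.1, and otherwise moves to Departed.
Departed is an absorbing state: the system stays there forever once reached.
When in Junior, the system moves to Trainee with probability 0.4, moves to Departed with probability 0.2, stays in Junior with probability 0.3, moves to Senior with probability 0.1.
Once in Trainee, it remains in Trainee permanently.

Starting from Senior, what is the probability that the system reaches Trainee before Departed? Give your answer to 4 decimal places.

Let h(s) be the probability of absorption at Trainee starting from transient state s. Then h(Trainee) = 1 and h(Departed) = 0. By first-step analysis:
h(Senior) = 0.1·h(Senior) + 0.2·0 + 0.3·h(Junior) + 0.4·1
h(Junior) = 0.1·h(Senior) + 0.2·0 + 0.3·h(Junior) + 0.4·1
Solving: h(Senior) = 0.6667, h(Junior) = 0.6667.
Starting from Senior, the probability is 0.6667.

0.6667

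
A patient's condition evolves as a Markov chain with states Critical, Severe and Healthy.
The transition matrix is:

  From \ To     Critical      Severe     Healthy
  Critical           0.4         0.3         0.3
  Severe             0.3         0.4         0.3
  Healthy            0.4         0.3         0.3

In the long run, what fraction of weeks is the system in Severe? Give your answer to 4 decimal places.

Let the stationary distribution be π with π = πP and π_1 + π_2 + π_3 = 1.
π_1 = 0.4·π_1 + 0.3·π_2 + 0.4·π_3
π_2 = 0.3·π_1 + 0.4·π_2 + 0.3·π_3
Solving with the normalization constraint gives π = (0.3667, 0.3333, 0.3000).
So the stationary probability of Severe is 0.3333.

0.3333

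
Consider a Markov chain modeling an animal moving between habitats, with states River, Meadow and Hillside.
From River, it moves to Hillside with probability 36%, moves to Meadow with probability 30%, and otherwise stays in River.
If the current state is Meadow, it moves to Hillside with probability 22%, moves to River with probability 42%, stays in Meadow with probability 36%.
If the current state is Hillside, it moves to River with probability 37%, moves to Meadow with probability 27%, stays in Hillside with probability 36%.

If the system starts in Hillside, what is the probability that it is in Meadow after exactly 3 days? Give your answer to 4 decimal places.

Propagate the distribution vector 3 days from Hillside.
After 0 days: (0.0000, 0.0000, 1.0000)
After 1 day: (0.3700, 0.2700, 0.3600)
After 2 days: (0.3724, 0.3054, 0.3222)
After 3 days: (0.3741, 0.3087, 0.3172)
P(in Meadow after 3 days) = 0.3087

0.3087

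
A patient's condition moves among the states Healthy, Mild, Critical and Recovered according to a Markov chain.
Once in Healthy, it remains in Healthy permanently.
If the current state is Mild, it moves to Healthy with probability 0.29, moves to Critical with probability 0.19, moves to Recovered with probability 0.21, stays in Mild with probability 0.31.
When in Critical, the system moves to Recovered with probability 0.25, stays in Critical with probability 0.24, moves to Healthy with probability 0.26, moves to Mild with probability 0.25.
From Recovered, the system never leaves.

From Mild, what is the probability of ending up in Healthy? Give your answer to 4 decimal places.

0.5657

Let h(s) be the probability of absorption at Healthy starting from transient state s. Then h(Healthy) = 1 and h(Recovered) = 0. By first-step analysis:
h(Mild) = 0.29·1 + 0.31·h(Mild) + 0.19·h(Critical) + 0.21·0
h(Critical) = 0.26·1 + 0.25·h(Mild) + 0.24·h(Critical) + 0.25·0
Solving: h(Mild) = 0.5657, h(Critical) = 0.5282.
Starting from Mild, the probability is 0.5657.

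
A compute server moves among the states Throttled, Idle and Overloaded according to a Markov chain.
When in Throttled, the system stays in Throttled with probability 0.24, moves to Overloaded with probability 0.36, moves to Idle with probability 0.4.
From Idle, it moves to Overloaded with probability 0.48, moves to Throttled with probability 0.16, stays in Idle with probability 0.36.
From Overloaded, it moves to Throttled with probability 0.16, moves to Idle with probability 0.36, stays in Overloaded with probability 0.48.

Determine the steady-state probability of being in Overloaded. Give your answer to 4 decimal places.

Let the stationary distribution be π with π = πP and π_1 + π_2 + π_3 = 1.
π_1 = 0.24·π_1 + 0.16·π_2 + 0.16·π_3
π_2 = 0.4·π_1 + 0.36·π_2 + 0.36·π_3
Solving with the normalization constraint gives π = (0.1739, 0.3670, 0.4591).
So the stationary probability of Overloaded is 0.4591.

0.4591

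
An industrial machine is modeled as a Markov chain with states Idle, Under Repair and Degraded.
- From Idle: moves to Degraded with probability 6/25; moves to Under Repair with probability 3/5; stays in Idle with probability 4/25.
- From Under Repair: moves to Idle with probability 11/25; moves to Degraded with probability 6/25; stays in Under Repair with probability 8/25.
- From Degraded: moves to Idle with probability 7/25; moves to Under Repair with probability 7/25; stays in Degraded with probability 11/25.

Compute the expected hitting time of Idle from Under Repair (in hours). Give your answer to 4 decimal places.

2.5510

Let t(s) be the expected number of hours to first reach Idle from state s, with t(Idle) = 0. Conditioning on the first hour:
t(Under Repair) = 1 + 0.32·t(Under Repair) + 0.24·t(Degraded)
t(Degraded) = 1 + 0.28·t(Under Repair) + 0.44·t(Degraded)
Solving: t(Under Repair) = 2.5510, t(Degraded) = 3.0612.
Expected hours from Under Repair to Idle: 2.5510.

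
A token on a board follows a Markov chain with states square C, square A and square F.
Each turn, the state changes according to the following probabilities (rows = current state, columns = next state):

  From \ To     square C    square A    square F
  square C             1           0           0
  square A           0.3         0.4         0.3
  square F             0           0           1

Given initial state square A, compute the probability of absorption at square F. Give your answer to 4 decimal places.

0.5000

Let h(s) be the probability of absorption at square F starting from transient state s. Then h(square F) = 1 and h(square C) = 0. By first-step analysis:
h(square A) = 0.3·0 + 0.4·h(square A) + 0.3·1
Solving: h(square A) = 0.5000.
Starting from square A, the probability is 0.5000.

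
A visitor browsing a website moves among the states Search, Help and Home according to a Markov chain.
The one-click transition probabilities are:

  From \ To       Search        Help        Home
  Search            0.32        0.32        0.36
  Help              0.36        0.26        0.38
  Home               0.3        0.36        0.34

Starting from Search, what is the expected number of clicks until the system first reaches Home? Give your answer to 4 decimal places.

Let t(s) be the expected number of clicks to first reach Home from state s, with t(Home) = 0. Conditioning on the first click:
t(Search) = 1 + 0.32·t(Search) + 0.32·t(Help)
t(Help) = 1 + 0.36·t(Search) + 0.26·t(Help)
Solving: t(Search) = 2.7320, t(Help) = 2.6804.
Expected clicks from Search to Home: 2.7320.

2.7320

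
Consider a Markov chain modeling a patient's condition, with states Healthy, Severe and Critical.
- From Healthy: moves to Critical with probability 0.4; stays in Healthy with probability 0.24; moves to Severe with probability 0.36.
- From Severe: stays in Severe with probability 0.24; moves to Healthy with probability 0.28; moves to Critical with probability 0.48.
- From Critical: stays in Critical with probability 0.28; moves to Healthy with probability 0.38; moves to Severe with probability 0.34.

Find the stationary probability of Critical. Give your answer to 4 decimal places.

Let the stationary distribution be π with π = πP and π_1 + π_2 + π_3 = 1.
π_1 = 0.24·π_1 + 0.28·π_2 + 0.38·π_3
π_2 = 0.36·π_1 + 0.24·π_2 + 0.34·π_3
Solving with the normalization constraint gives π = (0.3057, 0.3146, 0.3796).
So the stationary probability of Critical is 0.3796.

0.3796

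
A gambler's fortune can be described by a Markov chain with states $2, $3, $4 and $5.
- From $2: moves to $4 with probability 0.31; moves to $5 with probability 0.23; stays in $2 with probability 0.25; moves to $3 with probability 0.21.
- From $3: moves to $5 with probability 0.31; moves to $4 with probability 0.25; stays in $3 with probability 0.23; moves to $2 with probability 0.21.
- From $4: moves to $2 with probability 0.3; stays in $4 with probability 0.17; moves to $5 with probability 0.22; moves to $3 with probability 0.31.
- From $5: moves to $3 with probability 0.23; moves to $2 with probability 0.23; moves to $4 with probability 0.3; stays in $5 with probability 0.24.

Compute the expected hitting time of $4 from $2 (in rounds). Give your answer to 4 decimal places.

Let t(s) be the expected number of rounds to first reach $4 from state s, with t($4) = 0. Conditioning on the first round:
t($2) = 1 + 0.25·t($2) + 0.21·t($3) + 0.23·t($5)
t($3) = 1 + 0.21·t($2) + 0.23·t($3) + 0.31·t($5)
t($5) = 1 + 0.23·t($2) + 0.23·t($3) + 0.24·t($5)
Solving: t($2) = 3.3975, t($3) = 3.6086, t($5) = 3.4361.
Expected rounds from $2 to $4: 3.3975.

3.3975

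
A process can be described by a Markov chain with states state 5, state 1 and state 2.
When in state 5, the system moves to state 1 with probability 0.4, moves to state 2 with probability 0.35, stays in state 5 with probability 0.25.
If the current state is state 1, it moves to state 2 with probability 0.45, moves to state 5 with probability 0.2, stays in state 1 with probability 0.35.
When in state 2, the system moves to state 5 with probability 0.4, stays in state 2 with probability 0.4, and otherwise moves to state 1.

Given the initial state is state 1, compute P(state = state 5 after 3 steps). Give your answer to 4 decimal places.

0.2965

Propagate the distribution vector 3 steps from state 1.
After 0 steps: (0.0000, 1.0000, 0.0000)
After 1 step: (0.2000, 0.3500, 0.4500)
After 2 steps: (0.3000, 0.2925, 0.4075)
After 3 steps: (0.2965, 0.3039, 0.3996)
P(in state 5 after 3 steps) = 0.2965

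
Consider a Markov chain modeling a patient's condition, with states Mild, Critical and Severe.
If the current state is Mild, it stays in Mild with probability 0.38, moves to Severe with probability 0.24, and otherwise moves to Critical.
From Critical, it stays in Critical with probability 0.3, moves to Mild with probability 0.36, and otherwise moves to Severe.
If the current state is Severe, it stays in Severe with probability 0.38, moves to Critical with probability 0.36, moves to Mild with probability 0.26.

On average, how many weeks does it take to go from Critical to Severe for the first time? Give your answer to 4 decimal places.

Let t(s) be the expected number of weeks to first reach Severe from state s, with t(Severe) = 0. Conditioning on the first week:
t(Mild) = 1 + 0.38·t(Mild) + 0.38·t(Critical)
t(Critical) = 1 + 0.36·t(Mild) + 0.3·t(Critical)
Solving: t(Mild) = 3.6339, t(Critical) = 3.2974.
Expected weeks from Critical to Severe: 3.2974.

3.2974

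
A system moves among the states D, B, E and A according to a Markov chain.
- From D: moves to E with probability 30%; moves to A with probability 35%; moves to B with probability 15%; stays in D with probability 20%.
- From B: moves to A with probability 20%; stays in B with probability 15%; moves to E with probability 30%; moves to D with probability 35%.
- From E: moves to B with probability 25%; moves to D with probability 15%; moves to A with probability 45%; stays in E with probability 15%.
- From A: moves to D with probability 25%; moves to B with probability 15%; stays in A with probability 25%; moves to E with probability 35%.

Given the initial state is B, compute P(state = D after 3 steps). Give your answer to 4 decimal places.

Propagate the distribution vector 3 steps from B.
After 0 steps: (0.0000, 1.0000, 0.0000, 0.0000)
After 1 step: (0.3500, 0.1500, 0.3000, 0.2000)
After 2 steps: (0.2175, 0.1800, 0.2650, 0.3375)
After 3 steps: (0.2306, 0.1765, 0.2771, 0.3158)
P(in D after 3 steps) = 0.2306

0.2306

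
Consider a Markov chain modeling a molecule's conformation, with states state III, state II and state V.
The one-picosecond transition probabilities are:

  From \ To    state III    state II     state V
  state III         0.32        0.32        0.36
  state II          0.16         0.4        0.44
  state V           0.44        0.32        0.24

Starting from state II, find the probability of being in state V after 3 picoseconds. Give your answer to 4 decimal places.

Propagate the distribution vector 3 picoseconds from state II.
After 0 picoseconds: (0.0000, 1.0000, 0.0000)
After 1 picosecond: (0.1600, 0.4000, 0.4400)
After 2 picoseconds: (0.3088, 0.3520, 0.3392)
After 3 picoseconds: (0.3044, 0.3482, 0.3475)
P(in state V after 3 picoseconds) = 0.3475

0.3475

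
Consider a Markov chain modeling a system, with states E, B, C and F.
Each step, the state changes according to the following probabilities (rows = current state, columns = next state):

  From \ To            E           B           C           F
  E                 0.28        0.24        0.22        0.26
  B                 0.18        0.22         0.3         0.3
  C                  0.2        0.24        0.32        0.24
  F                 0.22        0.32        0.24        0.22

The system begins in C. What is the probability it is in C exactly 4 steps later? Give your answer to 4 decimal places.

Propagate the distribution vector 4 steps from C.
After 0 steps: (0.0000, 0.0000, 1.0000, 0.0000)
After 1 step: (0.2000, 0.2400, 0.3200, 0.2400)
After 2 steps: (0.2160, 0.2544, 0.2760, 0.2536)
After 3 steps: (0.2173, 0.2552, 0.2730, 0.2545)
After 4 steps: (0.2174, 0.2553, 0.2728, 0.2546)
P(in C after 4 steps) = 0.2728

0.2728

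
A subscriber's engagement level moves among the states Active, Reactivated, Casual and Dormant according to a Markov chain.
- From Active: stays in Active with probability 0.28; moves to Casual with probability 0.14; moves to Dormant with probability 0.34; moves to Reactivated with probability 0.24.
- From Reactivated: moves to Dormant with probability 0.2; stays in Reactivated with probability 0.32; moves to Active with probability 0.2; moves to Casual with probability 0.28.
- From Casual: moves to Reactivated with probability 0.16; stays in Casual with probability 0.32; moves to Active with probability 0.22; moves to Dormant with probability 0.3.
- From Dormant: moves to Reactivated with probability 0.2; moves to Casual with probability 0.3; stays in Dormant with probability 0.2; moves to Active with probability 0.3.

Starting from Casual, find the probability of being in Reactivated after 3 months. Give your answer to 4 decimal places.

0.2253

Propagate the distribution vector 3 months from Casual.
After 0 months: (0.0000, 0.0000, 1.0000, 0.0000)
After 1 month: (0.2200, 0.1600, 0.3200, 0.3000)
After 2 months: (0.2540, 0.2152, 0.2680, 0.2628)
After 3 months: (0.2520, 0.2253, 0.2604, 0.2624)
P(in Reactivated after 3 months) = 0.2253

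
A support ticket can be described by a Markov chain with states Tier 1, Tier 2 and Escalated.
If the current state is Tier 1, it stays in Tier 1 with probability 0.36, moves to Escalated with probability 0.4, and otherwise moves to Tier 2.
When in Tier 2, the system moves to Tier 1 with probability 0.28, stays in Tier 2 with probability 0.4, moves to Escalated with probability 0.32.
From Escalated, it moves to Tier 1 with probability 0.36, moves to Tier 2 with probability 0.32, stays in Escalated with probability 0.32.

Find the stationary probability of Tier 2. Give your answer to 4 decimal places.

Let the stationary distribution be π with π = πP and π_1 + π_2 + π_3 = 1.
π_1 = 0.36·π_1 + 0.28·π_2 + 0.36·π_3
π_2 = 0.24·π_1 + 0.4·π_2 + 0.32·π_3
Solving with the normalization constraint gives π = (0.3345, 0.3187, 0.3468).
So the stationary probability of Tier 2 is 0.3187.

0.3187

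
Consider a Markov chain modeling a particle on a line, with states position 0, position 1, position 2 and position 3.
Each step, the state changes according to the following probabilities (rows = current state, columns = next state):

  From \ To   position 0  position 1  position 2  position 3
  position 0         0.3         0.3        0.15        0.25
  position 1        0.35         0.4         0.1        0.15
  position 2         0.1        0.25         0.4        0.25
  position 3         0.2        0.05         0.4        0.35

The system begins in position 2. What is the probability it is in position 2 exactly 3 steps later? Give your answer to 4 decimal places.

0.2754

Propagate the distribution vector 3 steps from position 2.
After 0 steps: (0.0000, 0.0000, 1.0000, 0.0000)
After 1 step: (0.1000, 0.2500, 0.4000, 0.2500)
After 2 steps: (0.2075, 0.2425, 0.3000, 0.2500)
After 3 steps: (0.2271, 0.2468, 0.2754, 0.2508)
P(in position 2 after 3 steps) = 0.2754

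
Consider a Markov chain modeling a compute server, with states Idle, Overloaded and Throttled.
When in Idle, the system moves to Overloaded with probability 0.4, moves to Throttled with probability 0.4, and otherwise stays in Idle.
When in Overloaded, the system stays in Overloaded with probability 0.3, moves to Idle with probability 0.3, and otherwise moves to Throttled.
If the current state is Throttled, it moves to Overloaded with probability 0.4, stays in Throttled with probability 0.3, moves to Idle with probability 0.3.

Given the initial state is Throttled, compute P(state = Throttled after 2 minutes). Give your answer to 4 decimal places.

Sum over the intermediate state after 1 minute:
P = P(Throttled→Idle)·P(Idle→Throttled) + P(Throttled→Overloaded)·P(Overloaded→Throttled) + P(Throttled→Throttled)·P(Throttled→Throttled)
  = 0.3×0.4 + 0.4×0.4 + 0.3×0.3
  = 0.1200 + 0.1600 + 0.0900 = 0.3700

0.3700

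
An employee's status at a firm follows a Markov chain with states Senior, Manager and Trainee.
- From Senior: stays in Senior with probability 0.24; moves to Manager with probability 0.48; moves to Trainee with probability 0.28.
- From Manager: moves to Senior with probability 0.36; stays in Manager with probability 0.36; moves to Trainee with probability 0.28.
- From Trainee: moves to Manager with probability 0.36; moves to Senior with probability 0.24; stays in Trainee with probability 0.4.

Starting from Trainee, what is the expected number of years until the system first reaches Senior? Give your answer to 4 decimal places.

Let t(s) be the expected number of years to first reach Senior from state s, with t(Senior) = 0. Conditioning on the first year:
t(Manager) = 1 + 0.36·t(Manager) + 0.28·t(Trainee)
t(Trainee) = 1 + 0.36·t(Manager) + 0.4·t(Trainee)
Solving: t(Manager) = 3.1073, t(Trainee) = 3.5311.
Expected years from Trainee to Senior: 3.5311.

3.5311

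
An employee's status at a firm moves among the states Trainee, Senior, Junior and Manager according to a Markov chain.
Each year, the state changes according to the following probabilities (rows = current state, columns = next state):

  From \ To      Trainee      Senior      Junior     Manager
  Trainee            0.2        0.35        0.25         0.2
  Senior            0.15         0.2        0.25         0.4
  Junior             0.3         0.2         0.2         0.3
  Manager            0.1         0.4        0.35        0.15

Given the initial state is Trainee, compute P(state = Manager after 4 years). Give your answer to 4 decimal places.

0.2703

Propagate the distribution vector 4 years from Trainee.
After 0 years: (1.0000, 0.0000, 0.0000, 0.0000)
After 1 year: (0.2000, 0.3500, 0.2500, 0.2000)
After 2 years: (0.1875, 0.2700, 0.2575, 0.2850)
After 3 years: (0.1838, 0.2851, 0.2656, 0.2655)
After 4 years: (0.1858, 0.2807, 0.2633, 0.2703)
P(in Manager after 4 years) = 0.2703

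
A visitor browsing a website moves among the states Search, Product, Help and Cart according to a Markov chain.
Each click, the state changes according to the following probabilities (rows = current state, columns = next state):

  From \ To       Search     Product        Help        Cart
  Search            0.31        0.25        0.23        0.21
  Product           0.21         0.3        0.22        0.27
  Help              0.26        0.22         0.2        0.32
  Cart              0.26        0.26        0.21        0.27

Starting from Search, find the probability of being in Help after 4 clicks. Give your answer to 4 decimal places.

Propagate the distribution vector 4 clicks from Search.
After 0 clicks: (1.0000, 0.0000, 0.0000, 0.0000)
After 1 click: (0.3100, 0.2500, 0.2300, 0.2100)
After 2 clicks: (0.2630, 0.2577, 0.2164, 0.2629)
After 3 clicks: (0.2603, 0.2590, 0.2157, 0.2650)
After 4 clicks: (0.2601, 0.2591, 0.2156, 0.2652)
P(in Help after 4 clicks) = 0.2156

0.2156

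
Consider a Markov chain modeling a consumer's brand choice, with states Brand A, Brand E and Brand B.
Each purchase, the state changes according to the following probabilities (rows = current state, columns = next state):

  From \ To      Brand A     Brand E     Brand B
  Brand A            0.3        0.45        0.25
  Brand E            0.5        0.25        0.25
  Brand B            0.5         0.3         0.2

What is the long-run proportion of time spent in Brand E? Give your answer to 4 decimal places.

0.3452

Let the stationary distribution be π with π = πP and π_1 + π_2 + π_3 = 1.
π_1 = 0.3·π_1 + 0.5·π_2 + 0.5·π_3
π_2 = 0.45·π_1 + 0.25·π_2 + 0.3·π_3
Solving with the normalization constraint gives π = (0.4167, 0.3452, 0.2381).
So the stationary probability of Brand E is 0.3452.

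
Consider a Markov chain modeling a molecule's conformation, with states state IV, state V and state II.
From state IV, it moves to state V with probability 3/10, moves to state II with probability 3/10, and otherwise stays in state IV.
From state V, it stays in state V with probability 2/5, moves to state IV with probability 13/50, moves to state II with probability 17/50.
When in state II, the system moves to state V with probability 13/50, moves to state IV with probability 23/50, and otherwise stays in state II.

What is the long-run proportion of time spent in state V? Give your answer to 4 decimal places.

0.3197

Let the stationary distribution be π with π = πP and π_1 + π_2 + π_3 = 1.
π_1 = 0.4·π_1 + 0.26·π_2 + 0.46·π_3
π_2 = 0.3·π_1 + 0.4·π_2 + 0.26·π_3
Solving with the normalization constraint gives π = (0.3736, 0.3197, 0.3067).
So the stationary probability of state V is 0.3197.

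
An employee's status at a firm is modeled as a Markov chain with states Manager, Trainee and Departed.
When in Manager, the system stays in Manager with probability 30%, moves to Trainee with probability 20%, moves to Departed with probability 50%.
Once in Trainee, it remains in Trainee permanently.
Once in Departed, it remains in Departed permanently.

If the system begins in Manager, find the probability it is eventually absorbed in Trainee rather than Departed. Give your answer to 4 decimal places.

Let h(s) be the probability of absorption at Trainee starting from transient state s. Then h(Trainee) = 1 and h(Departed) = 0. By first-step analysis:
h(Manager) = 0.3·h(Manager) + 0.2·1 + 0.5·0
Solving: h(Manager) = 0.2857.
Starting from Manager, the probability is 0.2857.

0.2857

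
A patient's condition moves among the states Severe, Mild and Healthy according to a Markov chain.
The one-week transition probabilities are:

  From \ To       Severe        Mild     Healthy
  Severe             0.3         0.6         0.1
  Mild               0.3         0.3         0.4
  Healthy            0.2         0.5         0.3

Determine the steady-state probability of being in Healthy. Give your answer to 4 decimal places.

0.2897

Let the stationary distribution be π with π = πP and π_1 + π_2 + π_3 = 1.
π_1 = 0.3·π_1 + 0.3·π_2 + 0.2·π_3
π_2 = 0.6·π_1 + 0.3·π_2 + 0.5·π_3
Solving with the normalization constraint gives π = (0.2710, 0.4393, 0.2897).
So the stationary probability of Healthy is 0.2897.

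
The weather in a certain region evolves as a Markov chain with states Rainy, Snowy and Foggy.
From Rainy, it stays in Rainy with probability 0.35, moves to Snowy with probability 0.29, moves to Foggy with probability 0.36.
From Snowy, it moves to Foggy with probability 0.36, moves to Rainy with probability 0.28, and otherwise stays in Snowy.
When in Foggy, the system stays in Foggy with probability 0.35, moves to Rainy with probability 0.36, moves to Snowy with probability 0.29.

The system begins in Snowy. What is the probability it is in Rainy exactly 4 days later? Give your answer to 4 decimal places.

0.3317

Propagate the distribution vector 4 days from Snowy.
After 0 days: (0.0000, 1.0000, 0.0000)
After 1 day: (0.2800, 0.3600, 0.3600)
After 2 days: (0.3284, 0.3152, 0.3564)
After 3 days: (0.3315, 0.3121, 0.3564)
After 4 days: (0.3317, 0.3118, 0.3564)
P(in Rainy after 4 days) = 0.3317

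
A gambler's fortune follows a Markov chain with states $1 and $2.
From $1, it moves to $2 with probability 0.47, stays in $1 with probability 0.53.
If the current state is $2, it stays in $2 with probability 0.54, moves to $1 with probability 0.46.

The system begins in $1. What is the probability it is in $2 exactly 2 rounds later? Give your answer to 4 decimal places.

0.5029

Sum over the intermediate state after 1 round:
P = P($1→$1)·P($1→$2) + P($1→$2)·P($2→$2)
  = 0.53×0.47 + 0.47×0.54
  = 0.2491 + 0.2538 = 0.5029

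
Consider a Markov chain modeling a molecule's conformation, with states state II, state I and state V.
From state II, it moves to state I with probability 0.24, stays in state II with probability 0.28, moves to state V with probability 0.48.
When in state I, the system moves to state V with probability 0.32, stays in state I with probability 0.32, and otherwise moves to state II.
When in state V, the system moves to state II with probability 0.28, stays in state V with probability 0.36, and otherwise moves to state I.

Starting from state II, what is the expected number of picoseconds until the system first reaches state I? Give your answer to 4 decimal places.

Let t(s) be the expected number of picoseconds to first reach state I from state s, with t(state I) = 0. Conditioning on the first picosecond:
t(state II) = 1 + 0.28·t(state II) + 0.48·t(state V)
t(state V) = 1 + 0.28·t(state II) + 0.36·t(state V)
Solving: t(state II) = 3.4314, t(state V) = 3.0637.
Expected picoseconds from state II to state I: 3.4314.

3.4314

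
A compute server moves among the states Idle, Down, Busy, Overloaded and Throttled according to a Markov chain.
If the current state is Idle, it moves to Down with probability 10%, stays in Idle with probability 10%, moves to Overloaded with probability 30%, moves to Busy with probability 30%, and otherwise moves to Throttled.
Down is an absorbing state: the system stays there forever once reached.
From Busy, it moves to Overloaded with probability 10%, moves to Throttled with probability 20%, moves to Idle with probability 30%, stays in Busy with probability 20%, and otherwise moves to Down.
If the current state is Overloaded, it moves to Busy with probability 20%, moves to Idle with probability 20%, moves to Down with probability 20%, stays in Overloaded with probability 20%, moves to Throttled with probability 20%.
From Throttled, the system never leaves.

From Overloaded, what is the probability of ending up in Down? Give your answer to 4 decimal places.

Let h(s) be the probability of absorption at Down starting from transient state s. Then h(Down) = 1 and h(Throttled) = 0. By first-step analysis:
h(Idle) = 0.1·h(Idle) + 0.1·1 + 0.3·h(Busy) + 0.3·h(Overloaded) + 0.2·0
h(Busy) = 0.3·h(Idle) + 0.2·1 + 0.2·h(Busy) + 0.1·h(Overloaded) + 0.2·0
h(Overloaded) = 0.2·h(Idle) + 0.2·1 + 0.2·h(Busy) + 0.2·h(Overloaded) + 0.2·0
Solving: h(Idle) = 0.4251, h(Busy) = 0.4686, h(Overloaded) = 0.4734.
Starting from Overloaded, the probability is 0.4734.

0.4734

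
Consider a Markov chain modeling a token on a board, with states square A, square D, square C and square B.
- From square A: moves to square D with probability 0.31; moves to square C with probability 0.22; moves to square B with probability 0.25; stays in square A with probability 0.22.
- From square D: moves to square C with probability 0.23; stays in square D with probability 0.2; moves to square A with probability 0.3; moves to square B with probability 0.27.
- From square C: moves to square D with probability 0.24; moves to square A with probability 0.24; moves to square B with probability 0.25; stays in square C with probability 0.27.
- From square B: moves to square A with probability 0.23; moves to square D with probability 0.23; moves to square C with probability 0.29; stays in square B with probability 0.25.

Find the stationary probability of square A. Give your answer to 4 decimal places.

0.2472

Let the stationary distribution be π with π = πP and π_1 + π_2 + π_3 + π_4 = 1.
π_1 = 0.22·π_1 + 0.3·π_2 + 0.24·π_3 + 0.23·π_4
π_2 = 0.31·π_1 + 0.2·π_2 + 0.24·π_3 + 0.23·π_4
π_3 = 0.22·π_1 + 0.23·π_2 + 0.27·π_3 + 0.29·π_4
Solving with the normalization constraint gives π = (0.2472, 0.2450, 0.2529, 0.2549).
So the stationary probability of square A is 0.2472.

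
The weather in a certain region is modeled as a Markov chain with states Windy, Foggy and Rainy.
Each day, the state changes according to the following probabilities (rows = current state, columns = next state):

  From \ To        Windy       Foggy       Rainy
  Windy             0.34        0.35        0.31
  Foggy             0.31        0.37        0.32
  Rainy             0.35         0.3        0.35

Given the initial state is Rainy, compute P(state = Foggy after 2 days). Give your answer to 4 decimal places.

Sum over the intermediate state after 1 day:
P = P(Rainy→Windy)·P(Windy→Foggy) + P(Rainy→Foggy)·P(Foggy→Foggy) + P(Rainy→Rainy)·P(Rainy→Foggy)
  = 0.35×0.35 + 0.3×0.37 + 0.35×0.3
  = 0.1225 + 0.1110 + 0.1050 = 0.3385

0.3385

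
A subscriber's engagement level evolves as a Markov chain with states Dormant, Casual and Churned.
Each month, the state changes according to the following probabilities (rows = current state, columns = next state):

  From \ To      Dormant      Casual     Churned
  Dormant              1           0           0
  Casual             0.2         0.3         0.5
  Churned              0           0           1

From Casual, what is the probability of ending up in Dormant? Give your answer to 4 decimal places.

Let h(s) be the probability of absorption at Dormant starting from transient state s. Then h(Dormant) = 1 and h(Churned) = 0. By first-step analysis:
h(Casual) = 0.2·1 + 0.3·h(Casual) + 0.5·0
Solving: h(Casual) = 0.2857.
Starting from Casual, the probability is 0.2857.

0.2857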